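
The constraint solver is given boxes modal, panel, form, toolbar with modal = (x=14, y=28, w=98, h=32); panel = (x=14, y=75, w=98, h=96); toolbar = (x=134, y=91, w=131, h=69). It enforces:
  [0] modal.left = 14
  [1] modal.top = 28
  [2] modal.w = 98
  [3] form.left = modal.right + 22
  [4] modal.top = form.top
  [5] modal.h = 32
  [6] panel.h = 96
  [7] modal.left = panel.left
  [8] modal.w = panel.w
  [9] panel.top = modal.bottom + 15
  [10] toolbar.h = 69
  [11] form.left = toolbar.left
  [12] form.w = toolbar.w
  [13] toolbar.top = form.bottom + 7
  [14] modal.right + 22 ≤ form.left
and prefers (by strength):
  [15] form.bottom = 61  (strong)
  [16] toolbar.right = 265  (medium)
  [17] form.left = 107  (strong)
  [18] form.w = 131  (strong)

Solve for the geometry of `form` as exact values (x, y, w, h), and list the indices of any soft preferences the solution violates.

1. form.x = 134  [form.left = modal.right + 22]
2. form.y = 28  [modal.top = form.top]
3. form.w = 131  [form.w = toolbar.w]
4. form.h = 56  [toolbar.top = form.bottom + 7]

form = (x=134, y=28, w=131, h=56)
violated soft preferences: 15, 17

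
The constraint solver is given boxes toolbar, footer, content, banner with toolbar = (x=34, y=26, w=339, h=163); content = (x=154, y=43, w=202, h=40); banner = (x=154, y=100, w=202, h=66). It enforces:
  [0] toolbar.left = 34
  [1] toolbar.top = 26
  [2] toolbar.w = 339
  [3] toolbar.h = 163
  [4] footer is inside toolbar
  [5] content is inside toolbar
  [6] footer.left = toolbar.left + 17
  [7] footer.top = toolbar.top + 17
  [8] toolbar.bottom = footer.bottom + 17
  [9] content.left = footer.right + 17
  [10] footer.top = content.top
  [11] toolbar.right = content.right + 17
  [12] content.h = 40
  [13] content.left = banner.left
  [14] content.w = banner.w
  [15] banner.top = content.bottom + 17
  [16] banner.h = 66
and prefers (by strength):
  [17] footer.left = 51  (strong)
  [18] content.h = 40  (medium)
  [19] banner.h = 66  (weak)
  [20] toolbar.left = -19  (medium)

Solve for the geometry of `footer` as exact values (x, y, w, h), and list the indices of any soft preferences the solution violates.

1. footer.x = 51  [footer.left = toolbar.left + 17]
2. footer.y = 43  [footer.top = toolbar.top + 17]
3. footer.h = 129  [toolbar.bottom = footer.bottom + 17]
4. footer.w = 86  [content.left = footer.right + 17]

footer = (x=51, y=43, w=86, h=129)
violated soft preferences: 20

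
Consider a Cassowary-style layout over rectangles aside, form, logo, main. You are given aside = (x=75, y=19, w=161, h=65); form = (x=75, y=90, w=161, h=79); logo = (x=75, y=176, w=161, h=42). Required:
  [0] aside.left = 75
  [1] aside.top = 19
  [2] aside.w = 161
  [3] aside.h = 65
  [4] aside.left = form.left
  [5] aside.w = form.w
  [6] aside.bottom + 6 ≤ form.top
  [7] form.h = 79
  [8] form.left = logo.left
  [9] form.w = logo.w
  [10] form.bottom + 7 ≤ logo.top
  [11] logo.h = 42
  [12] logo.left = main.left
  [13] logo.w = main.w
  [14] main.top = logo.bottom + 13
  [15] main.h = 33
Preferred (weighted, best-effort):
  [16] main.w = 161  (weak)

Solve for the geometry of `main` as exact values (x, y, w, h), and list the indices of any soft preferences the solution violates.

1. main.x = 75  [logo.left = main.left]
2. main.w = 161  [logo.w = main.w]
3. main.y = 231  [main.top = logo.bottom + 13]
4. main.h = 33  [main.h = 33]

main = (x=75, y=231, w=161, h=33)
violated soft preferences: none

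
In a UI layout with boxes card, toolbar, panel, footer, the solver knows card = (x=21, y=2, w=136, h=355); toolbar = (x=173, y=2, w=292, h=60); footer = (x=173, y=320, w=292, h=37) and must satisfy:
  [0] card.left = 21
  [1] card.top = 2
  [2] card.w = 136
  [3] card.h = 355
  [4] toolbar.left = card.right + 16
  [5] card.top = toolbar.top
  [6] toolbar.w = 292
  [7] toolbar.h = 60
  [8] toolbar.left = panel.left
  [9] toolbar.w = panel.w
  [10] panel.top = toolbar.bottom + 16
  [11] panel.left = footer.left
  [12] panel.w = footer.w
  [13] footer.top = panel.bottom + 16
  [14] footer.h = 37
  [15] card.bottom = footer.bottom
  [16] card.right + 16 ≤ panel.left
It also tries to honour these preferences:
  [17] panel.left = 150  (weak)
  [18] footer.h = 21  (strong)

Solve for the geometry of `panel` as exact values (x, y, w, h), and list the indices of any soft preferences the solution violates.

1. panel.x = 173  [toolbar.left = panel.left]
2. panel.w = 292  [toolbar.w = panel.w]
3. panel.y = 78  [panel.top = toolbar.bottom + 16]
4. panel.h = 226  [footer.top = panel.bottom + 16]

panel = (x=173, y=78, w=292, h=226)
violated soft preferences: 17, 18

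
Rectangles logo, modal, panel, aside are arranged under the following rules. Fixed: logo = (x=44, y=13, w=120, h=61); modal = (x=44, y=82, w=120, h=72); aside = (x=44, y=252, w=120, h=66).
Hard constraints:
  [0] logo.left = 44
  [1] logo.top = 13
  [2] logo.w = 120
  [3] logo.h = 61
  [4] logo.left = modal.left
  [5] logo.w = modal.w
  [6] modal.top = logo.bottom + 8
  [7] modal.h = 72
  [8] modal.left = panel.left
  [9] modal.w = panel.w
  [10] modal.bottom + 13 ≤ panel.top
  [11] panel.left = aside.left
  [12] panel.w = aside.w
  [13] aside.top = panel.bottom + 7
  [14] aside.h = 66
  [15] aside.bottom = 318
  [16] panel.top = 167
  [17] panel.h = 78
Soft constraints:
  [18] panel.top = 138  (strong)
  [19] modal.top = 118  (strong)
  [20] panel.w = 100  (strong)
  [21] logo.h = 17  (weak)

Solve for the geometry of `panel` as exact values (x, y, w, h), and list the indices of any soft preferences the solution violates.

panel = (x=44, y=167, w=120, h=78)
violated soft preferences: 18, 19, 20, 21

1. panel.x = 44  [modal.left = panel.left]
2. panel.w = 120  [modal.w = panel.w]
3. panel.y = 167  [panel.top = 167]
4. panel.h = 78  [panel.h = 78]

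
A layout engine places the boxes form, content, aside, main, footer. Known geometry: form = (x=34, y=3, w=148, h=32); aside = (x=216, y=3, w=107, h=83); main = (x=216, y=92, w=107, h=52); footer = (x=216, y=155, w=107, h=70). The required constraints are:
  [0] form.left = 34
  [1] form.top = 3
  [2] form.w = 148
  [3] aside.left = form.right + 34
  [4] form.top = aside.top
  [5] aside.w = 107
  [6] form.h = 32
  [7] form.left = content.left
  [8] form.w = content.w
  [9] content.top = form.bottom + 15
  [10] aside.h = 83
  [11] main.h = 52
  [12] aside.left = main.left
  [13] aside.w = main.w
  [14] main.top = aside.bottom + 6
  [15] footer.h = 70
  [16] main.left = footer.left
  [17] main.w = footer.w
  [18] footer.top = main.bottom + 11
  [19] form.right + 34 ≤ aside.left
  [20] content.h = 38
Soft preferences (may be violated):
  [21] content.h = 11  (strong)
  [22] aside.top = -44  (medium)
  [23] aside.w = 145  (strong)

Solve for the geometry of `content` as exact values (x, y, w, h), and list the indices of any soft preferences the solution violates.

content = (x=34, y=50, w=148, h=38)
violated soft preferences: 21, 22, 23

1. content.x = 34  [form.left = content.left]
2. content.w = 148  [form.w = content.w]
3. content.y = 50  [content.top = form.bottom + 15]
4. content.h = 38  [content.h = 38]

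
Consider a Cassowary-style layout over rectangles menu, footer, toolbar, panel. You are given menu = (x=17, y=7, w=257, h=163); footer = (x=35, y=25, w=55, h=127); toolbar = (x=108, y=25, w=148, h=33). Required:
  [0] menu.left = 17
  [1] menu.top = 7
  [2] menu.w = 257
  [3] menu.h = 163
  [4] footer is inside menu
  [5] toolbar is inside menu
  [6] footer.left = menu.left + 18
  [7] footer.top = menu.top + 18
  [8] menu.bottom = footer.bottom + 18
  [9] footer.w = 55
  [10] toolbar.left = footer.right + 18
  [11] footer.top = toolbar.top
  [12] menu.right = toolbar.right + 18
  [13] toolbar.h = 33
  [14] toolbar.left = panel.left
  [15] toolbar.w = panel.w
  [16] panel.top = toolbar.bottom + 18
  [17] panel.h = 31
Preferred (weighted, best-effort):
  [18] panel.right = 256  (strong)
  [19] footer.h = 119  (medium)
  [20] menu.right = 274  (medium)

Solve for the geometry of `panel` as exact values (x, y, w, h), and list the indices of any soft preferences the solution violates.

1. panel.x = 108  [toolbar.left = panel.left]
2. panel.w = 148  [toolbar.w = panel.w]
3. panel.y = 76  [panel.top = toolbar.bottom + 18]
4. panel.h = 31  [panel.h = 31]

panel = (x=108, y=76, w=148, h=31)
violated soft preferences: 19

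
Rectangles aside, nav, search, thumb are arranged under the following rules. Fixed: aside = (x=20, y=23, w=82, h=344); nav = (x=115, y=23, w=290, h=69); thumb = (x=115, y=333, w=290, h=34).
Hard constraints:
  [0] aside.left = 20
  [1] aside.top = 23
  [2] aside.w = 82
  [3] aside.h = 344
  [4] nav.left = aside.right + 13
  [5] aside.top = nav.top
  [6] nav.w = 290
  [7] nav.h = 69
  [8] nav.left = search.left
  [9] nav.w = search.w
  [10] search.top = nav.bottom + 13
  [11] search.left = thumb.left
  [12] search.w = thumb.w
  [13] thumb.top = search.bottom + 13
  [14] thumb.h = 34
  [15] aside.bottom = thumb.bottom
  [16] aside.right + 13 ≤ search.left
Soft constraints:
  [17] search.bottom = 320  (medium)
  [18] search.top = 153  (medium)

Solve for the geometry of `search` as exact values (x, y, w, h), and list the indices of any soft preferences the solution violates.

search = (x=115, y=105, w=290, h=215)
violated soft preferences: 18

1. search.x = 115  [nav.left = search.left]
2. search.w = 290  [nav.w = search.w]
3. search.y = 105  [search.top = nav.bottom + 13]
4. search.h = 215  [thumb.top = search.bottom + 13]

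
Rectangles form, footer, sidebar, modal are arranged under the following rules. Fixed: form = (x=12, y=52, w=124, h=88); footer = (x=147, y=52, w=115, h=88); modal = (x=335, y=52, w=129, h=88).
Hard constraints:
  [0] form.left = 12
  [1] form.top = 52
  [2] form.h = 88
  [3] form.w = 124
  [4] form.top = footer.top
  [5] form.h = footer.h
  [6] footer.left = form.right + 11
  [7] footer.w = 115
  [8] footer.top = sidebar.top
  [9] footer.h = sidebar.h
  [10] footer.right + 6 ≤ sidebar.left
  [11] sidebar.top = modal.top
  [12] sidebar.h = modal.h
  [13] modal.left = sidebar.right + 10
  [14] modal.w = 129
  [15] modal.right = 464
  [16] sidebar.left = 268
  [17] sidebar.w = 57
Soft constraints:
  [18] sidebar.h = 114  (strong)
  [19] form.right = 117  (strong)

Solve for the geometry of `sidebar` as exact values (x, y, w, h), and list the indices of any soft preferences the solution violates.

1. sidebar.y = 52  [footer.top = sidebar.top]
2. sidebar.h = 88  [footer.h = sidebar.h]
3. sidebar.x = 268  [sidebar.left = 268]
4. sidebar.w = 57  [sidebar.w = 57]

sidebar = (x=268, y=52, w=57, h=88)
violated soft preferences: 18, 19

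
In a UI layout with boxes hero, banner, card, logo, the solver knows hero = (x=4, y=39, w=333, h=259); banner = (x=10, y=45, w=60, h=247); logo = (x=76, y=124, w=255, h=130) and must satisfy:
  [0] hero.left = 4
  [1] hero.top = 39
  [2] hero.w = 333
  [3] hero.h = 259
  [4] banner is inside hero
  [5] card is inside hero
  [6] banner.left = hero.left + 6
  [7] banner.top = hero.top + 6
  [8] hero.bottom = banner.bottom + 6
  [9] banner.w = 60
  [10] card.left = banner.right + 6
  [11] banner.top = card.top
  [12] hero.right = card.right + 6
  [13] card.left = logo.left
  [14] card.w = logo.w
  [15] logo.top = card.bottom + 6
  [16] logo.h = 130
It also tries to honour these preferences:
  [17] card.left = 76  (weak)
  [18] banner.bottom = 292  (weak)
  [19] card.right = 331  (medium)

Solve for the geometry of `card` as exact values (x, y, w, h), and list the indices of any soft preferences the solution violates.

1. card.x = 76  [card.left = banner.right + 6]
2. card.y = 45  [banner.top = card.top]
3. card.w = 255  [hero.right = card.right + 6]
4. card.h = 73  [logo.top = card.bottom + 6]

card = (x=76, y=45, w=255, h=73)
violated soft preferences: none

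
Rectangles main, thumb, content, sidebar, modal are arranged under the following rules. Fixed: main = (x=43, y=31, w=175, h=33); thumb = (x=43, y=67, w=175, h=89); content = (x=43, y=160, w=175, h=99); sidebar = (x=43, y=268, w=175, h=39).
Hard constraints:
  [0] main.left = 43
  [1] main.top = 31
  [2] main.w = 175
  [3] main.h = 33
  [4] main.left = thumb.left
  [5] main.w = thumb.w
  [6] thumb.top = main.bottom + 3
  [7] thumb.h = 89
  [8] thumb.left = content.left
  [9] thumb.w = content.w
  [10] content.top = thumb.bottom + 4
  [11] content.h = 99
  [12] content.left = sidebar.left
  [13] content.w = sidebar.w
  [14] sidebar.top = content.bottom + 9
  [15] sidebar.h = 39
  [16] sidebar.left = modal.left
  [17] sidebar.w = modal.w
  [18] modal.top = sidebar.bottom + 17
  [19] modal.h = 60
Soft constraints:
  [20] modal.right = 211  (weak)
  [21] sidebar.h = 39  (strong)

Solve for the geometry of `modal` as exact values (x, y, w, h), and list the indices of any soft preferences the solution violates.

1. modal.x = 43  [sidebar.left = modal.left]
2. modal.w = 175  [sidebar.w = modal.w]
3. modal.y = 324  [modal.top = sidebar.bottom + 17]
4. modal.h = 60  [modal.h = 60]

modal = (x=43, y=324, w=175, h=60)
violated soft preferences: 20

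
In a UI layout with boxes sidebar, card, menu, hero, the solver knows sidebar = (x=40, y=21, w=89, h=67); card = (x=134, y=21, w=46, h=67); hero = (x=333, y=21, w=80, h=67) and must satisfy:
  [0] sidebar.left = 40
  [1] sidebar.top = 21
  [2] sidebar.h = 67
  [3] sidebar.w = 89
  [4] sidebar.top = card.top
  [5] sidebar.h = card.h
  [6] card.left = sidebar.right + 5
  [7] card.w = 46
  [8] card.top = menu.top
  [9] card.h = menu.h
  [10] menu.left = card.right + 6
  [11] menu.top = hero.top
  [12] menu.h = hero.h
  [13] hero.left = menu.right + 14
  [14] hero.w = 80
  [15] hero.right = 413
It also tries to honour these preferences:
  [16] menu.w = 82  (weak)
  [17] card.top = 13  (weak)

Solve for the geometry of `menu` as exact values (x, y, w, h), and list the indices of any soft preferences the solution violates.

menu = (x=186, y=21, w=133, h=67)
violated soft preferences: 16, 17

1. menu.y = 21  [card.top = menu.top]
2. menu.h = 67  [card.h = menu.h]
3. menu.x = 186  [menu.left = card.right + 6]
4. menu.w = 133  [hero.left = menu.right + 14]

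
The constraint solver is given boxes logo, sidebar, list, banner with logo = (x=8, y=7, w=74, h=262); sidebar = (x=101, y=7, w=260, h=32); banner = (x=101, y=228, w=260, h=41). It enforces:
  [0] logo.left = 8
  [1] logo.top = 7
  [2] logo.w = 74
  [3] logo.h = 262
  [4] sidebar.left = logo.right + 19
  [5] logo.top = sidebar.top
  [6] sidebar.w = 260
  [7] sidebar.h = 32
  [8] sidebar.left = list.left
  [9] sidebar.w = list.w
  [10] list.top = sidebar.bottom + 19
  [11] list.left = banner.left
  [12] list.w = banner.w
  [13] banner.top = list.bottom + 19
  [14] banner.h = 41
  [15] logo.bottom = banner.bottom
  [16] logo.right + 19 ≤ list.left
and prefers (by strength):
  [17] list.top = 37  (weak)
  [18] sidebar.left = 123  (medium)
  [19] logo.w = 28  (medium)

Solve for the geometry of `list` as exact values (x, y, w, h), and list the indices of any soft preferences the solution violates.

1. list.x = 101  [sidebar.left = list.left]
2. list.w = 260  [sidebar.w = list.w]
3. list.y = 58  [list.top = sidebar.bottom + 19]
4. list.h = 151  [banner.top = list.bottom + 19]

list = (x=101, y=58, w=260, h=151)
violated soft preferences: 17, 18, 19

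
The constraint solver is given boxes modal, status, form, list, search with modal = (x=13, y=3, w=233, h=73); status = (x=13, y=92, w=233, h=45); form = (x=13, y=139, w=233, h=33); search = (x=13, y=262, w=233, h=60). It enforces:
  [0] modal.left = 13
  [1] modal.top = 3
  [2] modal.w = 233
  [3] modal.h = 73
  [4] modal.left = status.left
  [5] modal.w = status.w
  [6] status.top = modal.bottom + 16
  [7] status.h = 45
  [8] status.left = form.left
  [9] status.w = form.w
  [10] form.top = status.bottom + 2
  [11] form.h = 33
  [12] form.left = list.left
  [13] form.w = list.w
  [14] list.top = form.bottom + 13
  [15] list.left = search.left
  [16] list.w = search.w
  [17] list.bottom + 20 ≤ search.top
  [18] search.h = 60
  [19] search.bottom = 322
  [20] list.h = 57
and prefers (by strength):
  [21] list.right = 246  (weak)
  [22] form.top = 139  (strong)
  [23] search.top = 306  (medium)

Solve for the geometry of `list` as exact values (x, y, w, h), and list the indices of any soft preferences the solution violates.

list = (x=13, y=185, w=233, h=57)
violated soft preferences: 23

1. list.x = 13  [form.left = list.left]
2. list.w = 233  [form.w = list.w]
3. list.y = 185  [list.top = form.bottom + 13]
4. list.h = 57  [list.h = 57]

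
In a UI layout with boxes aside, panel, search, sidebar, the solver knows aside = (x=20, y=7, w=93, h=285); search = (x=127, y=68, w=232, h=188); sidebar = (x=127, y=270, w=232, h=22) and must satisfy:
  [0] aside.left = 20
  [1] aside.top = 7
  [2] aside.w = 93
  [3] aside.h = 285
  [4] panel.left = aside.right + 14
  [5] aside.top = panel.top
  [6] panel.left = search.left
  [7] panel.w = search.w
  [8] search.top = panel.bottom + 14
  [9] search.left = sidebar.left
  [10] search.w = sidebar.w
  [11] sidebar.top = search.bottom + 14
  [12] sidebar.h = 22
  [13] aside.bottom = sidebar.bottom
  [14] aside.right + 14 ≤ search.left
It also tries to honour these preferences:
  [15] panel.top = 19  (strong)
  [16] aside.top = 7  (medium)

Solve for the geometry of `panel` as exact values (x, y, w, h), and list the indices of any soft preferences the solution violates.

1. panel.x = 127  [panel.left = aside.right + 14]
2. panel.y = 7  [aside.top = panel.top]
3. panel.w = 232  [panel.w = search.w]
4. panel.h = 47  [search.top = panel.bottom + 14]

panel = (x=127, y=7, w=232, h=47)
violated soft preferences: 15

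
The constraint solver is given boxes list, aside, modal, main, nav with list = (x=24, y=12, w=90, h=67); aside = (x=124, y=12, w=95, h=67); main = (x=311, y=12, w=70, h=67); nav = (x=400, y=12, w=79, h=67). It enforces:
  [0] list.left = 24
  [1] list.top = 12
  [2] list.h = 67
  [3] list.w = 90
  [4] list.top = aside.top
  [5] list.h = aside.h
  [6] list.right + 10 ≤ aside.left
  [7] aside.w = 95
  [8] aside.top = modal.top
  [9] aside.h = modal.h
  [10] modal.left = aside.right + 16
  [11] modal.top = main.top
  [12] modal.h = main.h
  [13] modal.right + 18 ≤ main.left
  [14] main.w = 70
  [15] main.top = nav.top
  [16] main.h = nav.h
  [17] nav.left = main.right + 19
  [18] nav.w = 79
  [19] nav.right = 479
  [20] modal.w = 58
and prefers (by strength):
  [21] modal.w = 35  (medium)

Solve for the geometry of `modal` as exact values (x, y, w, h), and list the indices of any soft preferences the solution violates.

modal = (x=235, y=12, w=58, h=67)
violated soft preferences: 21

1. modal.y = 12  [aside.top = modal.top]
2. modal.h = 67  [aside.h = modal.h]
3. modal.x = 235  [modal.left = aside.right + 16]
4. modal.w = 58  [modal.w = 58]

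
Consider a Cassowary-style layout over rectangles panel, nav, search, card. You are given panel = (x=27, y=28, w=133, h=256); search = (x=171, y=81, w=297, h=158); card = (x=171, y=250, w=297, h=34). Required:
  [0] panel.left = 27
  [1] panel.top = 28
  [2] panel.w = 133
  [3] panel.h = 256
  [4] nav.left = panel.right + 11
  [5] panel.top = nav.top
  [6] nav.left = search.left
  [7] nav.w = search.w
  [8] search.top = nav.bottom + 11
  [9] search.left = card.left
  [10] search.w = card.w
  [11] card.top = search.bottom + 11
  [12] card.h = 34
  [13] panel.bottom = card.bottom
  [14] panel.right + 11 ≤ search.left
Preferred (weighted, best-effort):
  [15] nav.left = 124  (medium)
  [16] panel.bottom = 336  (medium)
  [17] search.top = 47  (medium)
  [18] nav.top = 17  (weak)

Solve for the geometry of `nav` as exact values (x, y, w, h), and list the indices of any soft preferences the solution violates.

1. nav.x = 171  [nav.left = panel.right + 11]
2. nav.y = 28  [panel.top = nav.top]
3. nav.w = 297  [nav.w = search.w]
4. nav.h = 42  [search.top = nav.bottom + 11]

nav = (x=171, y=28, w=297, h=42)
violated soft preferences: 15, 16, 17, 18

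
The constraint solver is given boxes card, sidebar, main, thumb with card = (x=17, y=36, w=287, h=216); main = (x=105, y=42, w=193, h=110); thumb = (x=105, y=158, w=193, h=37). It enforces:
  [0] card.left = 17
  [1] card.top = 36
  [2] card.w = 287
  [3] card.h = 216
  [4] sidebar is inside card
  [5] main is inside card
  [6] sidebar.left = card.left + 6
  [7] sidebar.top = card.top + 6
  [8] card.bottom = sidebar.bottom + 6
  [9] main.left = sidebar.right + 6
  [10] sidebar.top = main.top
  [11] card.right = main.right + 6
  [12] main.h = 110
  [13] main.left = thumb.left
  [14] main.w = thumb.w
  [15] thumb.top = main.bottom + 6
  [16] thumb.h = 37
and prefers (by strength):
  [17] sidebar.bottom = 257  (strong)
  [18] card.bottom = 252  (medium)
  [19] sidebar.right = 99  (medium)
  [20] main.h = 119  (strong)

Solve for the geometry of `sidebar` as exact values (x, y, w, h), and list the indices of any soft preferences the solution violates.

1. sidebar.x = 23  [sidebar.left = card.left + 6]
2. sidebar.y = 42  [sidebar.top = card.top + 6]
3. sidebar.h = 204  [card.bottom = sidebar.bottom + 6]
4. sidebar.w = 76  [main.left = sidebar.right + 6]

sidebar = (x=23, y=42, w=76, h=204)
violated soft preferences: 17, 20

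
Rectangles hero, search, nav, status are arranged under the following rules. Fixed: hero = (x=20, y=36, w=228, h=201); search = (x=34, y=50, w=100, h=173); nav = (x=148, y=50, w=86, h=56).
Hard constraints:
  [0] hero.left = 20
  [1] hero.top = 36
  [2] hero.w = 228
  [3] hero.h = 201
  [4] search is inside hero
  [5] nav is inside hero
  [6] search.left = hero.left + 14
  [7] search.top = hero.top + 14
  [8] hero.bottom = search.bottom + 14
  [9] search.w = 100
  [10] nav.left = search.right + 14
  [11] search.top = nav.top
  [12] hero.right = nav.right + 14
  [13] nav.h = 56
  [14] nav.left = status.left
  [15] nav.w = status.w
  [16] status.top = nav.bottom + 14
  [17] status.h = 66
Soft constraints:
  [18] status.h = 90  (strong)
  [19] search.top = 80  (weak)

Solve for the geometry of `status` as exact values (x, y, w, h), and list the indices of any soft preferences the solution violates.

status = (x=148, y=120, w=86, h=66)
violated soft preferences: 18, 19

1. status.x = 148  [nav.left = status.left]
2. status.w = 86  [nav.w = status.w]
3. status.y = 120  [status.top = nav.bottom + 14]
4. status.h = 66  [status.h = 66]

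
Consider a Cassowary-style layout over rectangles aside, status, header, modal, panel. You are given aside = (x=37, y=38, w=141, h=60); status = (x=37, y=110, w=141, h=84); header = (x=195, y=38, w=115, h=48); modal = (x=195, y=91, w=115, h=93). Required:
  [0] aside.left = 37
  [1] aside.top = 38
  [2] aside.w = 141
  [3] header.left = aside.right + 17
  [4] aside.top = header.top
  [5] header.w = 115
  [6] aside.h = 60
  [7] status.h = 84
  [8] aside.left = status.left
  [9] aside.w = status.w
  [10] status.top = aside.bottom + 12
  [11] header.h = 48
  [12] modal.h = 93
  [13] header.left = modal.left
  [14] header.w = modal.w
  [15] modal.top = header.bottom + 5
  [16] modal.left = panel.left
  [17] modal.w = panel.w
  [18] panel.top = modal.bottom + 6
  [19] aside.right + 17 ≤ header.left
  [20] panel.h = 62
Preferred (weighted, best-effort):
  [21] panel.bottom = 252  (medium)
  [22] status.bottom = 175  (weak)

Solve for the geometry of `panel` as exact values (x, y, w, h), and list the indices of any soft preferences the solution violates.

panel = (x=195, y=190, w=115, h=62)
violated soft preferences: 22

1. panel.x = 195  [modal.left = panel.left]
2. panel.w = 115  [modal.w = panel.w]
3. panel.y = 190  [panel.top = modal.bottom + 6]
4. panel.h = 62  [panel.h = 62]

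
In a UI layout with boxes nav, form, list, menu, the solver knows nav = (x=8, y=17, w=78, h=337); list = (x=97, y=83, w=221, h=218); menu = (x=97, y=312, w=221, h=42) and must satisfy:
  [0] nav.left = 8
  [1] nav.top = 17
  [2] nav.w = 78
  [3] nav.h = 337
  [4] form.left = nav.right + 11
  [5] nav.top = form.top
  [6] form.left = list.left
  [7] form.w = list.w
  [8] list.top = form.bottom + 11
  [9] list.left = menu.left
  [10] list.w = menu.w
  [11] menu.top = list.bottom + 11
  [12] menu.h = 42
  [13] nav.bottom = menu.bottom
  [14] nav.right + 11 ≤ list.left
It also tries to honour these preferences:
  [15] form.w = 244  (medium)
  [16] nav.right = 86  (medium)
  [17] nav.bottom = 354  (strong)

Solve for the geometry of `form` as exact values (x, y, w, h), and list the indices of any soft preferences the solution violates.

1. form.x = 97  [form.left = nav.right + 11]
2. form.y = 17  [nav.top = form.top]
3. form.w = 221  [form.w = list.w]
4. form.h = 55  [list.top = form.bottom + 11]

form = (x=97, y=17, w=221, h=55)
violated soft preferences: 15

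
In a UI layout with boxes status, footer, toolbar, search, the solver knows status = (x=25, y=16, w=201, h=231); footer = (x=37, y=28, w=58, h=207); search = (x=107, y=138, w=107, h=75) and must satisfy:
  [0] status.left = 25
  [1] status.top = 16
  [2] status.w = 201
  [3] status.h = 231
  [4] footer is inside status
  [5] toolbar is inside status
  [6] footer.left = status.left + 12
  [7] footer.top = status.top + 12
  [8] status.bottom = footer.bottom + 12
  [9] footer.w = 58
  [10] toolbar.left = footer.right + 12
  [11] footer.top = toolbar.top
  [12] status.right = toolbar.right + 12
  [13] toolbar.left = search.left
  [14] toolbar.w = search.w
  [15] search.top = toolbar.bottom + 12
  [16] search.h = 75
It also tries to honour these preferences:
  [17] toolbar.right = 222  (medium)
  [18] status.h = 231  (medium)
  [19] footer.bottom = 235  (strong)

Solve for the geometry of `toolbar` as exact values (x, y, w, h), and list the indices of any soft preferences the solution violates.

toolbar = (x=107, y=28, w=107, h=98)
violated soft preferences: 17

1. toolbar.x = 107  [toolbar.left = footer.right + 12]
2. toolbar.y = 28  [footer.top = toolbar.top]
3. toolbar.w = 107  [status.right = toolbar.right + 12]
4. toolbar.h = 98  [search.top = toolbar.bottom + 12]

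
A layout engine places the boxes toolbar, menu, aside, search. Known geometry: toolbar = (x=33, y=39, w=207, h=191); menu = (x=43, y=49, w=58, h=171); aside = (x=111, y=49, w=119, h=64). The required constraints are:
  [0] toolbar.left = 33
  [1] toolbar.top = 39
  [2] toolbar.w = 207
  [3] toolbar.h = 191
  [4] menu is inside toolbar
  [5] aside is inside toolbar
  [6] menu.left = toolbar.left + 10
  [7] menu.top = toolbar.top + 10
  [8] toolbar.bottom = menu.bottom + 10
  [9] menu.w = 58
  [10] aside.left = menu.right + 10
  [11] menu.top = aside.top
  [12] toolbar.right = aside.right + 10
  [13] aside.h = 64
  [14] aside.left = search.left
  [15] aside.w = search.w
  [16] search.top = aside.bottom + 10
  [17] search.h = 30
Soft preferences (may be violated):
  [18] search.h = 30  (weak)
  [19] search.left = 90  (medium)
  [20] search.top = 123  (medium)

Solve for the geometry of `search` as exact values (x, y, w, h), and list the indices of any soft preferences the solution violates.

1. search.x = 111  [aside.left = search.left]
2. search.w = 119  [aside.w = search.w]
3. search.y = 123  [search.top = aside.bottom + 10]
4. search.h = 30  [search.h = 30]

search = (x=111, y=123, w=119, h=30)
violated soft preferences: 19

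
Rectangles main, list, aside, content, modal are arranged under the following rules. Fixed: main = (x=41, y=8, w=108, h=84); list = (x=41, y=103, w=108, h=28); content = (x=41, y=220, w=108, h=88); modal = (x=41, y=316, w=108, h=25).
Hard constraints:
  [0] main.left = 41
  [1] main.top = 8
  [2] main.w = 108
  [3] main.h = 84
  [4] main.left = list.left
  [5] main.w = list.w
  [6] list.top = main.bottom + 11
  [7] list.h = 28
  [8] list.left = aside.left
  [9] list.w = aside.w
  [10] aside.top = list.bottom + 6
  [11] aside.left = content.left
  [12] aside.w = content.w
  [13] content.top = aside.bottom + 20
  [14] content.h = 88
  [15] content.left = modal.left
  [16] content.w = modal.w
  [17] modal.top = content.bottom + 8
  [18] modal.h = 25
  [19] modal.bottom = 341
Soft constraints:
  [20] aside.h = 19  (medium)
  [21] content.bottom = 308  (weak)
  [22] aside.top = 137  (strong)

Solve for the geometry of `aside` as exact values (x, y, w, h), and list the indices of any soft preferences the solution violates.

1. aside.x = 41  [list.left = aside.left]
2. aside.w = 108  [list.w = aside.w]
3. aside.y = 137  [aside.top = list.bottom + 6]
4. aside.h = 63  [content.top = aside.bottom + 20]

aside = (x=41, y=137, w=108, h=63)
violated soft preferences: 20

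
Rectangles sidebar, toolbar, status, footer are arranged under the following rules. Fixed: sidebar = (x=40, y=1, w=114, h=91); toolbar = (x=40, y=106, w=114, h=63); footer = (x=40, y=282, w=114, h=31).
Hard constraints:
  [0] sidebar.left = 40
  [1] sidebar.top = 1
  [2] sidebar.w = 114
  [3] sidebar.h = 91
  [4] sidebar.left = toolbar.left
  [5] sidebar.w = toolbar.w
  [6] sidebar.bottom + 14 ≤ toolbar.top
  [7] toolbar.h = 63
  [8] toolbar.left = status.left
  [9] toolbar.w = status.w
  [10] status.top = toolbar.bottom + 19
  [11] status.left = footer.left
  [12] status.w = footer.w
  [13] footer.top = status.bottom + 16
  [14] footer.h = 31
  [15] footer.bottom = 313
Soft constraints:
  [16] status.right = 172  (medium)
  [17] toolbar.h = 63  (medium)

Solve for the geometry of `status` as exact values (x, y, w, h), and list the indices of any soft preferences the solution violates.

status = (x=40, y=188, w=114, h=78)
violated soft preferences: 16

1. status.x = 40  [toolbar.left = status.left]
2. status.w = 114  [toolbar.w = status.w]
3. status.y = 188  [status.top = toolbar.bottom + 19]
4. status.h = 78  [footer.top = status.bottom + 16]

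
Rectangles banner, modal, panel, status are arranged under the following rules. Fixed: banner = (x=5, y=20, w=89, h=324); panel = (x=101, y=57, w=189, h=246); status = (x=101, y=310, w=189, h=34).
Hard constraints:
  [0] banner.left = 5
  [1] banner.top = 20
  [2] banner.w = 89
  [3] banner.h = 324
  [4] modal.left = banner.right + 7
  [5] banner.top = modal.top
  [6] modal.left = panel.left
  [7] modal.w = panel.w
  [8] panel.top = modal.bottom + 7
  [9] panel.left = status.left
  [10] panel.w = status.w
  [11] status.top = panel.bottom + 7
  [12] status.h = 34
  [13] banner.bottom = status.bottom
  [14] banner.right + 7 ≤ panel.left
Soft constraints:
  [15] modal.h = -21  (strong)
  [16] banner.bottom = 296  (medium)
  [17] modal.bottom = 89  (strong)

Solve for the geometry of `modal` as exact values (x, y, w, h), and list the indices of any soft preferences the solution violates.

1. modal.x = 101  [modal.left = banner.right + 7]
2. modal.y = 20  [banner.top = modal.top]
3. modal.w = 189  [modal.w = panel.w]
4. modal.h = 30  [panel.top = modal.bottom + 7]

modal = (x=101, y=20, w=189, h=30)
violated soft preferences: 15, 16, 17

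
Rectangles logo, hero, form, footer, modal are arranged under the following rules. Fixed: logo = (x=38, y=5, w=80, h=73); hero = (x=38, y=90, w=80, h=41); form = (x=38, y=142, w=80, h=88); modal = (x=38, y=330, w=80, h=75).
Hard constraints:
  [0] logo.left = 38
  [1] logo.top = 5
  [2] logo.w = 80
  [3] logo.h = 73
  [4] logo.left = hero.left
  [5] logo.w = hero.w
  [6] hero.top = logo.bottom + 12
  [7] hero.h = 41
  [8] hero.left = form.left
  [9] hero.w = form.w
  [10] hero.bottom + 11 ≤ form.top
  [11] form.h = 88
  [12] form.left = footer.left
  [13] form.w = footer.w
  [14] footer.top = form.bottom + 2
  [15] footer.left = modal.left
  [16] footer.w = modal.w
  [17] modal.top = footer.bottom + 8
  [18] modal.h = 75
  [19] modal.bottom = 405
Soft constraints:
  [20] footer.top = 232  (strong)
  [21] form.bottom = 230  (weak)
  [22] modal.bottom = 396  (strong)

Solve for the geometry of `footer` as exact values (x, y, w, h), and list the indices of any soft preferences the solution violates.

footer = (x=38, y=232, w=80, h=90)
violated soft preferences: 22

1. footer.x = 38  [form.left = footer.left]
2. footer.w = 80  [form.w = footer.w]
3. footer.y = 232  [footer.top = form.bottom + 2]
4. footer.h = 90  [modal.top = footer.bottom + 8]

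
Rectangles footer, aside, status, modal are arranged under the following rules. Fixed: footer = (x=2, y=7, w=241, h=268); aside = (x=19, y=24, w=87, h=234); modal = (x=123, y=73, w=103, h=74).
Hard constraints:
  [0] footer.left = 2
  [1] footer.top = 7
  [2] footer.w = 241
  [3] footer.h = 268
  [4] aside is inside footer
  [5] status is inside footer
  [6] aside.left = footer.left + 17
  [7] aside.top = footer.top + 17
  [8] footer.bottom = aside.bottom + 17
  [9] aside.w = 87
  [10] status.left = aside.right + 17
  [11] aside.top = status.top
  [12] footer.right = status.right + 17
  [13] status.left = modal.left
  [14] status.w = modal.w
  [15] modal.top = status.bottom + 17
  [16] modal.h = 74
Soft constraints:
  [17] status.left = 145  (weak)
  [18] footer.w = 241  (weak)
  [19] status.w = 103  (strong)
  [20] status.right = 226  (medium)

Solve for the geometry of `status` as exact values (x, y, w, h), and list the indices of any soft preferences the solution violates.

status = (x=123, y=24, w=103, h=32)
violated soft preferences: 17

1. status.x = 123  [status.left = aside.right + 17]
2. status.y = 24  [aside.top = status.top]
3. status.w = 103  [footer.right = status.right + 17]
4. status.h = 32  [modal.top = status.bottom + 17]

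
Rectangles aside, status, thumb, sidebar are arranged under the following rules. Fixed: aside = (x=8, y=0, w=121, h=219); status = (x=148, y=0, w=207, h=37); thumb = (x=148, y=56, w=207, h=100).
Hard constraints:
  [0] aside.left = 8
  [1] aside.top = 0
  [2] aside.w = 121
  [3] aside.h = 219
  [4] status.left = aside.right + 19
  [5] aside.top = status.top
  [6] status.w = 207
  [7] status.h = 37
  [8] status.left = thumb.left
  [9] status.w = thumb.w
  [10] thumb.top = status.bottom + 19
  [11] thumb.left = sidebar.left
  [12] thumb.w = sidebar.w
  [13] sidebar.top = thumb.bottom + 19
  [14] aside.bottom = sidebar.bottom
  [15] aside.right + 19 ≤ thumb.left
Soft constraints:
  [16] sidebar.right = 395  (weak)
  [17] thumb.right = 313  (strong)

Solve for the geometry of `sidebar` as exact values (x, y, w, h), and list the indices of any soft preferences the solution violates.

sidebar = (x=148, y=175, w=207, h=44)
violated soft preferences: 16, 17

1. sidebar.x = 148  [thumb.left = sidebar.left]
2. sidebar.w = 207  [thumb.w = sidebar.w]
3. sidebar.y = 175  [sidebar.top = thumb.bottom + 19]
4. sidebar.h = 44  [aside.bottom = sidebar.bottom]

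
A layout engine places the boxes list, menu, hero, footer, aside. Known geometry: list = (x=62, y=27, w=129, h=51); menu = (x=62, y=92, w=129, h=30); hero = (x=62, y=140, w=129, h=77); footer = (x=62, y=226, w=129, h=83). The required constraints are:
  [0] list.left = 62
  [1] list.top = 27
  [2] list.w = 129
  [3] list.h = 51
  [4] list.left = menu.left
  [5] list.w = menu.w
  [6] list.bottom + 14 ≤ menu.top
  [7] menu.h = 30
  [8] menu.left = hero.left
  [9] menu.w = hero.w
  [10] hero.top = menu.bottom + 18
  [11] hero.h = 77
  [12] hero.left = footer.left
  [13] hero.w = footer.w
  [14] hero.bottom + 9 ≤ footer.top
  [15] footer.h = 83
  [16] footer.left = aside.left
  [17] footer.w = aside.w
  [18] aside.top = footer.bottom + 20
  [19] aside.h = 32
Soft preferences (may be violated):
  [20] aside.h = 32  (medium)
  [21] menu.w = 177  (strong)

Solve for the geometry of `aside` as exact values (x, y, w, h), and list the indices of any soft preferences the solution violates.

aside = (x=62, y=329, w=129, h=32)
violated soft preferences: 21

1. aside.x = 62  [footer.left = aside.left]
2. aside.w = 129  [footer.w = aside.w]
3. aside.y = 329  [aside.top = footer.bottom + 20]
4. aside.h = 32  [aside.h = 32]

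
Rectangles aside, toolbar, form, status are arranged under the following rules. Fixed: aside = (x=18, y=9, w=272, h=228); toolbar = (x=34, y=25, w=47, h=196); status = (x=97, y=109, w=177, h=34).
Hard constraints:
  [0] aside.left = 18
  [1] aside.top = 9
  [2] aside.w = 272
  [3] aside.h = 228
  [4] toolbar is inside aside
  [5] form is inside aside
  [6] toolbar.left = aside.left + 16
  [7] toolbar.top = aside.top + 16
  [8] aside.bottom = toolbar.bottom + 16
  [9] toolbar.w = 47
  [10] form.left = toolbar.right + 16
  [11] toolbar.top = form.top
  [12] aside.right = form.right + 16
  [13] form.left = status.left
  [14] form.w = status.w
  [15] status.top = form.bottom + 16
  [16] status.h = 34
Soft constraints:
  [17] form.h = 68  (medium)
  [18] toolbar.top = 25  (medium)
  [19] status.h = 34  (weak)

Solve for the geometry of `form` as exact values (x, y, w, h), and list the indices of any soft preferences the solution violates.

form = (x=97, y=25, w=177, h=68)
violated soft preferences: none

1. form.x = 97  [form.left = toolbar.right + 16]
2. form.y = 25  [toolbar.top = form.top]
3. form.w = 177  [aside.right = form.right + 16]
4. form.h = 68  [status.top = form.bottom + 16]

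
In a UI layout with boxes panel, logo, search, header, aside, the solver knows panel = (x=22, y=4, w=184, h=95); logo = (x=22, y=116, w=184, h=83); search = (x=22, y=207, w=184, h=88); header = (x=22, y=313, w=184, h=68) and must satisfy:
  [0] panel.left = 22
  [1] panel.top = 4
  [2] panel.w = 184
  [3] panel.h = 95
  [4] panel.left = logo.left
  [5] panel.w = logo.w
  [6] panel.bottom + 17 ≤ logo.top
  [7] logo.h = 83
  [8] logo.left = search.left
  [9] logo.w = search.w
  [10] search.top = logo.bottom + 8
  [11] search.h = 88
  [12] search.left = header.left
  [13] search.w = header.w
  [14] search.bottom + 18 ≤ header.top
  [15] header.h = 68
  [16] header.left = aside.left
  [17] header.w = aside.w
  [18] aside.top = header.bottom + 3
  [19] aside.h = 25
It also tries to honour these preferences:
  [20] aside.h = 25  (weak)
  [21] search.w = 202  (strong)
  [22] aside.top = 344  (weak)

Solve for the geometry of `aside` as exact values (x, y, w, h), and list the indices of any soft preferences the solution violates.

1. aside.x = 22  [header.left = aside.left]
2. aside.w = 184  [header.w = aside.w]
3. aside.y = 384  [aside.top = header.bottom + 3]
4. aside.h = 25  [aside.h = 25]

aside = (x=22, y=384, w=184, h=25)
violated soft preferences: 21, 22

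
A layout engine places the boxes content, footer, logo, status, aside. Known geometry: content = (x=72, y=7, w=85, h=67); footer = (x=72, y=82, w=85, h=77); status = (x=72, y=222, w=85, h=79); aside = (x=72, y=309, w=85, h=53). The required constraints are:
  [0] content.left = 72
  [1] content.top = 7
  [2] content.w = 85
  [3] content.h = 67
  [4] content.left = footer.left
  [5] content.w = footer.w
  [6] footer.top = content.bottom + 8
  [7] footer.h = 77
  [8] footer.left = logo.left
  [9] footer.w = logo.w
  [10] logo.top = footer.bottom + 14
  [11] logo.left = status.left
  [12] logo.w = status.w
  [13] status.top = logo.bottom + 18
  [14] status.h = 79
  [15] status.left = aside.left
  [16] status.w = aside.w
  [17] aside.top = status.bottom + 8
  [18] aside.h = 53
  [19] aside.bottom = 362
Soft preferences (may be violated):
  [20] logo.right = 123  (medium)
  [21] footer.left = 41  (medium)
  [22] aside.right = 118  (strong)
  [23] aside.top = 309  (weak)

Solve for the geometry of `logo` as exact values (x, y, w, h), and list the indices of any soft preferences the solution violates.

logo = (x=72, y=173, w=85, h=31)
violated soft preferences: 20, 21, 22

1. logo.x = 72  [footer.left = logo.left]
2. logo.w = 85  [footer.w = logo.w]
3. logo.y = 173  [logo.top = footer.bottom + 14]
4. logo.h = 31  [status.top = logo.bottom + 18]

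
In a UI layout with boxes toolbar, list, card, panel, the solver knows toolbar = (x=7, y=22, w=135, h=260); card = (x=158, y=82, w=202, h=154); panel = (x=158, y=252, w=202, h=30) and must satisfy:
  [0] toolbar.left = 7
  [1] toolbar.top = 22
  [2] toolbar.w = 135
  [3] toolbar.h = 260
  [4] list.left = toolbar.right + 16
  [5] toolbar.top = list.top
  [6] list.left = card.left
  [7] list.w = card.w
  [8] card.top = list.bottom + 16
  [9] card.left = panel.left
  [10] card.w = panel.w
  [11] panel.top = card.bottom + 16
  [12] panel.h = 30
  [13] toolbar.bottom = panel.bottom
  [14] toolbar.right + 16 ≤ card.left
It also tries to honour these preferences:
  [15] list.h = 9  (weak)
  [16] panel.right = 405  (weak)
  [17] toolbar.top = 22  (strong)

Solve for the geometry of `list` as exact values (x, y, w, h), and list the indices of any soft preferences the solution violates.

list = (x=158, y=22, w=202, h=44)
violated soft preferences: 15, 16

1. list.x = 158  [list.left = toolbar.right + 16]
2. list.y = 22  [toolbar.top = list.top]
3. list.w = 202  [list.w = card.w]
4. list.h = 44  [card.top = list.bottom + 16]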